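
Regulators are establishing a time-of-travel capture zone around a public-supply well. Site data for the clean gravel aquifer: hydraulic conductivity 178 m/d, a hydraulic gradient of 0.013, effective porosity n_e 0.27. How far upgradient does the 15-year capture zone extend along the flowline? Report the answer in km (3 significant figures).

Darcy flux q = K·i = 178 × 0.013 = 2.314 m/d
Average linear velocity = 2.314 / 0.27 = 8.570 m/d
T = 15 yr × 365 = 5475 d
L = v × T = 8.570 × 5475 = 46920 m
   = 46.9 km

46.9 km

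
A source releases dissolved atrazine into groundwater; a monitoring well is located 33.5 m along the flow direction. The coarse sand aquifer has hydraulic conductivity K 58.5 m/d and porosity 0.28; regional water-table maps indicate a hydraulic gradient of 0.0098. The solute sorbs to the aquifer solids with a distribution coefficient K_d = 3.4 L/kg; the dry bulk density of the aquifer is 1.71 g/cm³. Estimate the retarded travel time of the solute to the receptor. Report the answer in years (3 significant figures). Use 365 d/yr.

0.976 years

Specific discharge q = 58.5 × 0.0098 = 0.5733 m/d
Seepage velocity v = q / n = 0.5733 / 0.28 = 2.048 m/d
Retardation R = 1 + ρ_b·K_d/n = 1 + 1.71×3.4/0.28 = 21.76
Contaminant velocity v_c = v/R = 2.048/21.76 = 0.09408 m/d
t = L/v_c = 33.5/0.09408 = 356.1 d
   = 356.1/365 = 0.976 yr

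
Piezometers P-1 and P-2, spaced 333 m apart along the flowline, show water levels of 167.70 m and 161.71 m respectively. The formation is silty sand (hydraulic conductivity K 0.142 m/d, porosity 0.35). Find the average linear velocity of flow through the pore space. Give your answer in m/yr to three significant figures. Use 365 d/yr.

Hydraulic gradient i = (167.70 − 161.71) / 333 = 5.99 / 333 = 0.01799
Specific discharge q = 0.142 × 0.01799 = 0.002554 m/d
v_s = q/n_e = 0.002554/0.35 = 0.007298 m/d
   = 0.007298 × 365 = 2.66 m/yr

2.66 m/yr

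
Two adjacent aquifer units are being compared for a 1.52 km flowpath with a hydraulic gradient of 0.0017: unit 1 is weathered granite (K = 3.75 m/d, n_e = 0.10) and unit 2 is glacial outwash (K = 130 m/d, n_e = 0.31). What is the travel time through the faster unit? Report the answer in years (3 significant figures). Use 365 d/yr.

5.84 years

Unit 1 (weathered granite): v = 3.75×0.0017/0.10 = 0.06375 m/d, t = 1520/0.06375 = 23840 d
Unit 2 (glacial outwash): v = 130×0.0017/0.31 = 0.7129 m/d, t = 1520/0.7129 = 2132 d
Faster: 2132 d / 365 = 5.84 yr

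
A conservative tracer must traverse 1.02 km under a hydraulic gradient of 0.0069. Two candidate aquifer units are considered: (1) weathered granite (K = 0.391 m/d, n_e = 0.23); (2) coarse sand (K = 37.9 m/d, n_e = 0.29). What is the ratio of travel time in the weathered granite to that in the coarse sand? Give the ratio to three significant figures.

Unit 1 (weathered granite): v = 0.391×0.0069/0.23 = 0.01173 m/d, t = 1020/0.01173 = 86960 d
Unit 2 (coarse sand): v = 37.9×0.0069/0.29 = 0.9018 m/d, t = 1020/0.9018 = 1131 d
t(weathered granite) / t(coarse sand) = 86960/1131 = 76.9

76.9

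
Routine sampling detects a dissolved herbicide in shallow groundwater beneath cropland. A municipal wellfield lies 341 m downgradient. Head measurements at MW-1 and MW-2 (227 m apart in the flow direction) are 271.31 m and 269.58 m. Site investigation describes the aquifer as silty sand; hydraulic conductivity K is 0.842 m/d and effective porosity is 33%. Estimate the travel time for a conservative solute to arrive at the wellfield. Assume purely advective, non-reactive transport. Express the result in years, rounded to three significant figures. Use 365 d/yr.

48.0 years

Hydraulic gradient i = (271.31 − 269.58) / 227 = 1.73 / 227 = 0.007621
q = Ki = 0.842 × 0.007621 = 0.006417 m/d
v = Ki/n = 0.842·0.007621/0.33 = 0.01945 m/d
t = L / v = 341 / 0.01945 = 17540 d
   = 17540 / 365 = 48.0 yr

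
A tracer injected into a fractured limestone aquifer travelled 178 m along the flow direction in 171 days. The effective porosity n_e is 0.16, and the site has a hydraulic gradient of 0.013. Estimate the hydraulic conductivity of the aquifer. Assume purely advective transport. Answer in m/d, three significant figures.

v = L / t = 178 / 171 = 1.041 m/d
K = v · n / i = 1.041 × 0.16 / 0.013 = 12.8 m/d

12.8 m/d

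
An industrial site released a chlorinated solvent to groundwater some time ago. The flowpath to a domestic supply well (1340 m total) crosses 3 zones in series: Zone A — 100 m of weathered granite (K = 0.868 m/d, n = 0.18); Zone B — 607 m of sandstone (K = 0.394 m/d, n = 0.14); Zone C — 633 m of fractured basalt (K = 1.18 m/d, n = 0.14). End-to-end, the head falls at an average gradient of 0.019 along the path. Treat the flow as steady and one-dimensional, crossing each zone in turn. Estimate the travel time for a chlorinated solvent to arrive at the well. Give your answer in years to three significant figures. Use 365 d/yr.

For zones in series the flux q is common to all zones; the equivalent conductivity is the harmonic (thickness-weighted) mean, K_eq = L_total / Σ(L_j/K_j).
Σ(L/K) = 100/0.868 + 607/0.394 + 633/1.18 = 115.2 + 1541 + 536.4 = 2192 d
K_eq = L_total / Σ(L/K) = 1340 / 2192 = 0.6112 m/d
q = K_eq · i = 0.6112 × 0.019 = 0.01161 m/d (same in every zone)
Zone A: v = q/n = 0.01161/0.18 = 0.06452 m/d → t_A = 100/0.06452 = 1550 d
Zone B: v = q/n = 0.01161/0.14 = 0.08295 m/d → t_B = 607/0.08295 = 7317 d
Zone C: v = q/n = 0.01161/0.14 = 0.08295 m/d → t_C = 633/0.08295 = 7631 d
Total t = 1550 + 7317 + 7631 = 16500 d
   = 16500 / 365 = 45.2 yr

45.2 years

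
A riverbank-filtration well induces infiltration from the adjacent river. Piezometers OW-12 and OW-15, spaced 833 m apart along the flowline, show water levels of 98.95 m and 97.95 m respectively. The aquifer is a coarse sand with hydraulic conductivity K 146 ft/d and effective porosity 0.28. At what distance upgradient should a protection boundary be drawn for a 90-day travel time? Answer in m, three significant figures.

Hydraulic gradient i = (98.95 − 97.95) / 833 = 1.00 / 833 = 0.001200
K = 146 ft/d × 0.3048 = 44.50 m/d
Specific discharge q = 44.50 × 0.001200 = 0.05342 m/d
Average linear velocity = 0.05342 / 0.28 = 0.1908 m/d
L = v × T = 0.1908 × 90 = 17.17 m

17.2 m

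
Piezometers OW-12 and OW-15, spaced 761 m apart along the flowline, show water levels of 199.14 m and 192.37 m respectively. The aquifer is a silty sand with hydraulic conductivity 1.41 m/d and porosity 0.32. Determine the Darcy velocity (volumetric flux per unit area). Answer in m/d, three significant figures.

0.0125 m/d

Hydraulic gradient i = (199.14 − 192.37) / 761 = 6.77 / 761 = 0.008896
Darcy flux q = K·i = 1.41 × 0.008896 = 0.01254 m/d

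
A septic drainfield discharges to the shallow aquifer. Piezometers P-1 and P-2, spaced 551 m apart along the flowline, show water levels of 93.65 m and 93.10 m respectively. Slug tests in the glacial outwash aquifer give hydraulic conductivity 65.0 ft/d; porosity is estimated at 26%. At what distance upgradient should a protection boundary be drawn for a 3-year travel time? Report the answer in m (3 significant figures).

83.3 m

Hydraulic gradient i = (93.65 − 93.10) / 551 = 0.55 / 551 = 9.982e-4
K = 65.0 ft/d × 0.3048 = 19.81 m/d
Specific discharge q = 19.81 × 9.982e-4 = 0.01978 m/d
Seepage velocity v = q / n = 0.01978 / 0.26 = 0.07606 m/d
T = 3 yr × 365 = 1095 d
L = v × T = 0.07606 × 1095 = 83.29 m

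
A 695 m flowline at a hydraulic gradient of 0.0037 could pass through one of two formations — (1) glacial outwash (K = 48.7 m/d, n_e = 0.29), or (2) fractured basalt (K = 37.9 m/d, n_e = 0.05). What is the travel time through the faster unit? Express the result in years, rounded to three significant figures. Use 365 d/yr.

Unit 1 (glacial outwash): v = 48.7×0.0037/0.29 = 0.6213 m/d, t = 695/0.6213 = 1119 d
Unit 2 (fractured basalt): v = 37.9×0.0037/0.05 = 2.805 m/d, t = 695/2.805 = 247.8 d
Faster: 247.8 d / 365 = 0.679 yr

0.679 years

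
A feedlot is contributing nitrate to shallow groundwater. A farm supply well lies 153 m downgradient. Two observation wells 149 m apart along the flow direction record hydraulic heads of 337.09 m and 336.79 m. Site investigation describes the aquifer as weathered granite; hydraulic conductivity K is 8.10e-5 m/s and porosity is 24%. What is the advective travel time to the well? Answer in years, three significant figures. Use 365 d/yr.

Hydraulic gradient i = (337.09 − 336.79) / 149 = 0.30 / 149 = 0.002013
K = 8.10e-5 m/s × 86400 s/d = 6.998 m/d
Specific discharge q = 6.998 × 0.002013 = 0.01409 m/d
Seepage velocity v = q / n = 0.01409 / 0.24 = 0.05871 m/d
t = L / v = 153 / 0.05871 = 2606 d
   = 2606 / 365 = 7.14 yr

7.14 years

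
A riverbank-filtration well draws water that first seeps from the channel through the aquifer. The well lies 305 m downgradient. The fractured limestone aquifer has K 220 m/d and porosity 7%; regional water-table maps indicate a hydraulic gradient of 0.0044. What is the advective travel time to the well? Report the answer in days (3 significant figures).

q = Ki = 220 × 0.0044 = 0.9680 m/d
v = Ki/n = 220·0.0044/0.07 = 13.83 m/d
t = L / v = 305 / 13.83 = 22.06 d

22.1 days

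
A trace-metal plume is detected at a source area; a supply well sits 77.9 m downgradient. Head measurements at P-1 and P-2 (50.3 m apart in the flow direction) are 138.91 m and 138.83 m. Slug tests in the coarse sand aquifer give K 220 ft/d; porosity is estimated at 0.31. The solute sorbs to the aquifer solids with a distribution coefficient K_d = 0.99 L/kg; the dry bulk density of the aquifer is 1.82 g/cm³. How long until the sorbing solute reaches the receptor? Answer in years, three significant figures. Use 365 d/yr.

Hydraulic gradient i = (138.91 − 138.83) / 50.3 = 0.08 / 50.3 = 0.001590
K = 220 ft/d × 0.3048 = 67.06 m/d
Specific discharge q = 67.06 × 0.001590 = 0.1066 m/d
v_s = q/n_e = 0.1066/0.31 = 0.3440 m/d
Retardation R = 1 + ρ_b·K_d/n = 1 + 1.82×0.99/0.31 = 6.812
Contaminant velocity v_c = v/R = 0.3440/6.812 = 0.05050 m/d
t = L/v_c = 77.9/0.05050 = 1543 d
   = 1543/365 = 4.23 yr

4.23 years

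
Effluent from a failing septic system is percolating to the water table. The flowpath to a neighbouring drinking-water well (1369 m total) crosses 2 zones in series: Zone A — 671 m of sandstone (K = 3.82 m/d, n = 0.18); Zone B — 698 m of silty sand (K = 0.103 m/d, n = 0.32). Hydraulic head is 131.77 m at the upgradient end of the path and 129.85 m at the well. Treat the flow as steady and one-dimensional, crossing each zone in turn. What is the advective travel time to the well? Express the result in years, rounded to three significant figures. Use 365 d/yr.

Total head drop ΔH = 131.77 − 129.85 = 1.92 m
Steady 1-D flow in series ⇒ the Darcy flux q is identical in every zone and the zone head losses add (resistances L/K in series).
Σ(L/K) = 671/3.82 + 698/0.103 = 175.7 + 6777 = 6952 d
q = ΔH / Σ(L/K) = 1.92 / 6952 = 2.762e-4 m/d (same in every zone)
Zone A: v = q/n = 2.762e-4/0.18 = 0.001534 m/d → t_A = 671/0.001534 = 437300 d
Zone B: v = q/n = 2.762e-4/0.32 = 8.630e-4 m/d → t_B = 698/8.630e-4 = 808800 d
Total t = 437300 + 808800 = 1.246e6 d
   = 1.246e6 / 365 = 3410 yr

3410 years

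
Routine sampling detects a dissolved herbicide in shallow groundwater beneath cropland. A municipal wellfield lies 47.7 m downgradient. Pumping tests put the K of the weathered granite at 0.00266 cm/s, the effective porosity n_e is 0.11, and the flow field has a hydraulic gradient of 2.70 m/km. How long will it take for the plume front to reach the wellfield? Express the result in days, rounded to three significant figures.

846 days

K = 0.00266 cm/s × 864 = 2.298 m/d
Darcy flux q = K·i = 2.298 × 0.0027 = 0.006205 m/d
Seepage velocity v = q / n = 0.006205 / 0.11 = 0.05641 m/d
t = L / v = 47.7 / 0.05641 = 845.6 d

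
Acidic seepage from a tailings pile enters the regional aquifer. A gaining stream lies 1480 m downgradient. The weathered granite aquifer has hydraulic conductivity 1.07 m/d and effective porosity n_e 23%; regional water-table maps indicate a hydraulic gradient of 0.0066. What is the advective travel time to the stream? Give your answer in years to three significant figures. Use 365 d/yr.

132 years

q = Ki = 1.07 × 0.0066 = 0.007062 m/d
v = Ki/n = 1.07·0.0066/0.23 = 0.03070 m/d
t = L / v = 1480 / 0.03070 = 48200 d
   = 48200 / 365 = 132 yr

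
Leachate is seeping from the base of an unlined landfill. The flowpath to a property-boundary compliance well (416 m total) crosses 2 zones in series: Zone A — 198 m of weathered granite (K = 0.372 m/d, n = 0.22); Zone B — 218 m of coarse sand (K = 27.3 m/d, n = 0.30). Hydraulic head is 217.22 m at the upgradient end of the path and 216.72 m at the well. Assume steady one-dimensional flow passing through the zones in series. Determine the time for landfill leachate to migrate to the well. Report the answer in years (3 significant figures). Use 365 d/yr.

323 years

Total head drop ΔH = 217.22 − 216.72 = 0.50 m
Continuity: the same q passes through each zone, so ΔH = q·Σ(L_j/K_j) — the zones act as resistances in series.
Σ(L/K) = 198/0.372 + 218/27.3 = 532.3 + 7.985 = 540.2 d
q = ΔH / Σ(L/K) = 0.50 / 540.2 = 9.255e-4 m/d (same in every zone)
Zone A: v = q/n = 9.255e-4/0.22 = 0.004207 m/d → t_A = 198/0.004207 = 47070 d
Zone B: v = q/n = 9.255e-4/0.30 = 0.003085 m/d → t_B = 218/0.003085 = 70660 d
Total t = 47070 + 70660 = 117700 d
   = 117700 / 365 = 323 yr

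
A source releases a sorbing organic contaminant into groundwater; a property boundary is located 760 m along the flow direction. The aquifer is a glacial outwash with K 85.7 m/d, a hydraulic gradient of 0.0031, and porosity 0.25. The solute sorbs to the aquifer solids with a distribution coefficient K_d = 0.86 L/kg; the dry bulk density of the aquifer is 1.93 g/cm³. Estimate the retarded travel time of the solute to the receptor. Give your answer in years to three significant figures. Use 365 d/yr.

15.0 years

q = Ki = 85.7 × 0.0031 = 0.2657 m/d
Average linear velocity = 0.2657 / 0.25 = 1.063 m/d
Retardation R = 1 + ρ_b·K_d/n = 1 + 1.93×0.86/0.25 = 7.639
Contaminant velocity v_c = v/R = 1.063/7.639 = 0.1391 m/d
t = L/v_c = 760/0.1391 = 5463 d
   = 5463/365 = 15.0 yr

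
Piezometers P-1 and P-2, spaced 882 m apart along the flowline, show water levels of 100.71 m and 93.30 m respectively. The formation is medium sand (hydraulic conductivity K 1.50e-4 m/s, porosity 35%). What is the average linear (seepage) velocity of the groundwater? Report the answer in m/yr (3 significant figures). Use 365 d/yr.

Hydraulic gradient i = (100.71 − 93.30) / 882 = 7.41 / 882 = 0.008401
K = 1.50e-4 m/s × 86400 s/d = 12.96 m/d
q = Ki = 12.96 × 0.008401 = 0.1089 m/d
v = Ki/n = 12.96·0.008401/0.35 = 0.3111 m/d
   = 0.3111 × 365 = 114 m/yr

114 m/yr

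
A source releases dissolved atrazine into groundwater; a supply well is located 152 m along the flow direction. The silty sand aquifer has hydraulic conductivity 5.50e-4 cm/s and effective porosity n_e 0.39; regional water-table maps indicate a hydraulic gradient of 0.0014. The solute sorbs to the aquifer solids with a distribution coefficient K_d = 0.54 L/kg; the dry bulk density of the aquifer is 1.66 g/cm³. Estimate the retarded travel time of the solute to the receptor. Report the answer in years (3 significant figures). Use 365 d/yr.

805 years

K = 5.50e-4 cm/s × 864 = 0.4752 m/d
Darcy flux q = K·i = 0.4752 × 0.0014 = 6.653e-4 m/d
Average linear velocity = 6.653e-4 / 0.39 = 0.001706 m/d
Retardation R = 1 + ρ_b·K_d/n = 1 + 1.66×0.54/0.39 = 3.298
Contaminant velocity v_c = v/R = 0.001706/3.298 = 5.172e-4 m/d
t = L/v_c = 152/5.172e-4 = 293900 d
   = 293900/365 = 805 yr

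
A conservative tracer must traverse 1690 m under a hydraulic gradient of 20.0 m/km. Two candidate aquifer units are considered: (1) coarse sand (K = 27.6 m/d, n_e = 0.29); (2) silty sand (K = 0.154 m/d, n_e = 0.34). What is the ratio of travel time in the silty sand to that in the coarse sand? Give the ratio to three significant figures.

Unit 1 (coarse sand): v = 27.6×0.020/0.29 = 1.903 m/d, t = 1690/1.903 = 887.9 d
Unit 2 (silty sand): v = 0.154×0.020/0.34 = 0.009059 m/d, t = 1690/0.009059 = 186600 d
t(silty sand) / t(coarse sand) = 186600/887.9 = 210

210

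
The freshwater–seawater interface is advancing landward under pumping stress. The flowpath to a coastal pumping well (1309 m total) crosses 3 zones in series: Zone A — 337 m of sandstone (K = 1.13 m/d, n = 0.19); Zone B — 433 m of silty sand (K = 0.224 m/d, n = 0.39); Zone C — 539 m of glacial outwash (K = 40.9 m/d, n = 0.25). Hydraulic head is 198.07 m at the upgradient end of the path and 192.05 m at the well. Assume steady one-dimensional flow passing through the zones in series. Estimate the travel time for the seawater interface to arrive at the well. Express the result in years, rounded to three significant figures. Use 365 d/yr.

Total head drop ΔH = 198.07 − 192.05 = 6.02 m
Steady 1-D flow in series ⇒ the Darcy flux q is identical in every zone and the zone head losses add (resistances L/K in series).
Σ(L/K) = 337/1.13 + 433/0.224 + 539/40.9 = 298.2 + 1933 + 13.18 = 2244 d
q = ΔH / Σ(L/K) = 6.02 / 2244 = 0.002682 m/d (same in every zone)
Zone A: v = q/n = 0.002682/0.19 = 0.01412 m/d → t_A = 337/0.01412 = 23870 d
Zone B: v = q/n = 0.002682/0.39 = 0.006877 m/d → t_B = 433/0.006877 = 62960 d
Zone C: v = q/n = 0.002682/0.25 = 0.01073 m/d → t_C = 539/0.01073 = 50240 d
Total t = 23870 + 62960 + 50240 = 137100 d
   = 137100 / 365 = 376 yr

376 years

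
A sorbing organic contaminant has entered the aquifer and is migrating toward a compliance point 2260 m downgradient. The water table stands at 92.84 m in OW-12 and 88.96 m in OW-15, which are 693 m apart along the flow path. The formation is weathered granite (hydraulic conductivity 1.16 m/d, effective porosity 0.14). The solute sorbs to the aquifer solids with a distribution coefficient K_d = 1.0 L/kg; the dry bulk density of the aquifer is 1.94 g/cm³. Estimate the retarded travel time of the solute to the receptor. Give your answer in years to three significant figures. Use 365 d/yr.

Hydraulic gradient i = (92.84 − 88.96) / 693 = 3.88 / 693 = 0.005599
q = Ki = 1.16 × 0.005599 = 0.006495 m/d
Seepage velocity v = q / n = 0.006495 / 0.14 = 0.04639 m/d
Retardation R = 1 + ρ_b·K_d/n = 1 + 1.94×1.0/0.14 = 14.86
Contaminant velocity v_c = v/R = 0.04639/14.86 = 0.003122 m/d
t = L/v_c = 2260/0.003122 = 723800 d
   = 723800/365 = 1980 yr

1980 years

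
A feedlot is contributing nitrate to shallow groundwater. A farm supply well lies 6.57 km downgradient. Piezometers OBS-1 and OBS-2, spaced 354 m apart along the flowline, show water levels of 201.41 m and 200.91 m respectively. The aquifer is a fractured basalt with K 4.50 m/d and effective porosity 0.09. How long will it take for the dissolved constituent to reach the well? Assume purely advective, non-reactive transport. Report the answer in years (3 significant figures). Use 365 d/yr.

Hydraulic gradient i = (201.41 − 200.91) / 354 = 0.50 / 354 = 0.001412
Darcy flux q = K·i = 4.50 × 0.001412 = 0.006356 m/d
v = Ki/n = 4.50·0.001412/0.09 = 0.07062 m/d
L = 6.57 km = 6570 m
t = L / v = 6570 / 0.07062 = 93030 d
   = 93030 / 365 = 255 yr

255 years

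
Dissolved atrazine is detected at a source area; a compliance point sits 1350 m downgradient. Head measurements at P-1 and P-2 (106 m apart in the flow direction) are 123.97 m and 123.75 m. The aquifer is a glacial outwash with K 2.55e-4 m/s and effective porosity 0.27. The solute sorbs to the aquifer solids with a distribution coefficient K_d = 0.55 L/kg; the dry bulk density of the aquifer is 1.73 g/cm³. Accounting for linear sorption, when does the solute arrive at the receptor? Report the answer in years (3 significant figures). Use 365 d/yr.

98.8 years

Hydraulic gradient i = (123.97 − 123.75) / 106 = 0.22 / 106 = 0.002075
K = 2.55e-4 m/s × 86400 s/d = 22.03 m/d
Specific discharge q = 22.03 × 0.002075 = 0.04573 m/d
v = Ki/n = 22.03·0.002075/0.27 = 0.1694 m/d
Retardation R = 1 + ρ_b·K_d/n = 1 + 1.73×0.55/0.27 = 4.524
Contaminant velocity v_c = v/R = 0.1694/4.524 = 0.03743 m/d
t = L/v_c = 1350/0.03743 = 36060 d
   = 36060/365 = 98.8 yr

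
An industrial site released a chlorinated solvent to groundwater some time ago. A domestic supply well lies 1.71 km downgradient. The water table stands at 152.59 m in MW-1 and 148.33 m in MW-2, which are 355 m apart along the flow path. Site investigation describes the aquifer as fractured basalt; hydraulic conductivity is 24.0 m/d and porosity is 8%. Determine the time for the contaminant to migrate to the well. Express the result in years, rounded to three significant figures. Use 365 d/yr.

Hydraulic gradient i = (152.59 − 148.33) / 355 = 4.26 / 355 = 0.01200
Specific discharge q = 24.0 × 0.01200 = 0.2880 m/d
v = Ki/n = 24.0·0.01200/0.08 = 3.600 m/d
L = 1.71 km = 1710 m
t = L / v = 1710 / 3.600 = 475.0 d
   = 475.0 / 365 = 1.30 yr

1.30 years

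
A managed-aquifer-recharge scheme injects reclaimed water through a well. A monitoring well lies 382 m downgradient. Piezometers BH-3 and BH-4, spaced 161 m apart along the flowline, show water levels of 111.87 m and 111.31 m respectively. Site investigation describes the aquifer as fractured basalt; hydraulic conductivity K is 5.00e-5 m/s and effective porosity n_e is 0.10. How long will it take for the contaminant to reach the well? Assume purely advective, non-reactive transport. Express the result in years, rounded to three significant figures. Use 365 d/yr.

6.97 years

Hydraulic gradient i = (111.87 − 111.31) / 161 = 0.56 / 161 = 0.003478
K = 5.00e-5 m/s × 86400 s/d = 4.320 m/d
q = Ki = 4.320 × 0.003478 = 0.01503 m/d
Average linear velocity = 0.01503 / 0.10 = 0.1503 m/d
t = L / v = 382 / 0.1503 = 2542 d
   = 2542 / 365 = 6.97 yr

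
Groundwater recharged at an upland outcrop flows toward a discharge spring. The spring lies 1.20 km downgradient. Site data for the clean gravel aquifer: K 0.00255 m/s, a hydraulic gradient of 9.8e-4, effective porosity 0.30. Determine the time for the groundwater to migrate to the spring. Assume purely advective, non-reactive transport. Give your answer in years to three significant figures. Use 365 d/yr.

4.57 years

K = 0.00255 m/s × 86400 s/d = 220.3 m/d
Specific discharge q = 220.3 × 9.8e-4 = 0.2159 m/d
v_s = q/n_e = 0.2159/0.30 = 0.7197 m/d
L = 1.20 km = 1200 m
t = L / v = 1200 / 0.7197 = 1667 d
   = 1667 / 365 = 4.57 yr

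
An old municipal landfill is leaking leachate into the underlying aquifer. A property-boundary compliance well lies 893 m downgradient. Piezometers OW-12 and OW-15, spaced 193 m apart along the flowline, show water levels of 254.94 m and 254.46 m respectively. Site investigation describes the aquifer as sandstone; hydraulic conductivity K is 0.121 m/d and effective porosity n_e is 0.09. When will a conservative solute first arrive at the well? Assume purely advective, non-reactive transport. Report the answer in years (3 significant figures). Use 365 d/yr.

Hydraulic gradient i = (254.94 − 254.46) / 193 = 0.48 / 193 = 0.002487
Specific discharge q = 0.121 × 0.002487 = 3.009e-4 m/d
v = Ki/n = 0.121·0.002487/0.09 = 0.003344 m/d
t = L / v = 893 / 0.003344 = 267100 d
   = 267100 / 365 = 732 yr

732 years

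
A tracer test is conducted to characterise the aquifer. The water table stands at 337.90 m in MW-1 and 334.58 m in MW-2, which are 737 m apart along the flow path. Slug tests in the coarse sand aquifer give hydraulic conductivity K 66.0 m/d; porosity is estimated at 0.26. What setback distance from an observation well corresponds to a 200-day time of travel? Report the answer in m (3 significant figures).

Hydraulic gradient i = (337.90 − 334.58) / 737 = 3.32 / 737 = 0.004505
Darcy flux q = K·i = 66.0 × 0.004505 = 0.2973 m/d
v = Ki/n = 66.0·0.004505/0.26 = 1.144 m/d
L = v × T = 1.144 × 200 = 228.7 m

229 m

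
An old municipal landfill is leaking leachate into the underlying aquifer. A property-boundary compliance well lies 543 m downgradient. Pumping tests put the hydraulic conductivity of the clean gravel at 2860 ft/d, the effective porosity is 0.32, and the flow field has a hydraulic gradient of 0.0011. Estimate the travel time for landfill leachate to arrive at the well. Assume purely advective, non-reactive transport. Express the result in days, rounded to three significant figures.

181 days

K = 2860 ft/d × 0.3048 = 871.7 m/d
Darcy flux q = K·i = 871.7 × 0.0011 = 0.9589 m/d
v = Ki/n = 871.7·0.0011/0.32 = 2.997 m/d
t = L / v = 543 / 2.997 = 181.2 d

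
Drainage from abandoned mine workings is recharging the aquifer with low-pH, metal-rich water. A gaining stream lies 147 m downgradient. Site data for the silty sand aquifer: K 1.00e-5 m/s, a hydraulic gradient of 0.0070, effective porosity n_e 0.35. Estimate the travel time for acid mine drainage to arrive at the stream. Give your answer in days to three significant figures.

8510 days

K = 1.00e-5 m/s × 86400 s/d = 0.8640 m/d
q = Ki = 0.8640 × 0.0070 = 0.006048 m/d
v_s = q/n_e = 0.006048/0.35 = 0.01728 m/d
t = L / v = 147 / 0.01728 = 8507 d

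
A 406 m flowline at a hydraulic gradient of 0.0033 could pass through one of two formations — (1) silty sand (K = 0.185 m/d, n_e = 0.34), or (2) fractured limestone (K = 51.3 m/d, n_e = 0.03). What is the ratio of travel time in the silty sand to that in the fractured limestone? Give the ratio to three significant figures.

Unit 1 (silty sand): v = 0.185×0.0033/0.34 = 0.001796 m/d, t = 406/0.001796 = 226100 d
Unit 2 (fractured limestone): v = 51.3×0.0033/0.03 = 5.643 m/d, t = 406/5.643 = 71.95 d
t(silty sand) / t(fractured limestone) = 226100/71.95 = 3140

3140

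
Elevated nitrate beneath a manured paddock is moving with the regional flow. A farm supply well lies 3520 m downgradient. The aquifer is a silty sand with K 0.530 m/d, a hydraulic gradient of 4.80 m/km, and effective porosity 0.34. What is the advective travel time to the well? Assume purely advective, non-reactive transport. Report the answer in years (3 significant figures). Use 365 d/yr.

1290 years

Darcy flux q = K·i = 0.530 × 0.0048 = 0.002544 m/d
v = Ki/n = 0.530·0.0048/0.34 = 0.007482 m/d
t = L / v = 3520 / 0.007482 = 470400 d
   = 470400 / 365 = 1290 yr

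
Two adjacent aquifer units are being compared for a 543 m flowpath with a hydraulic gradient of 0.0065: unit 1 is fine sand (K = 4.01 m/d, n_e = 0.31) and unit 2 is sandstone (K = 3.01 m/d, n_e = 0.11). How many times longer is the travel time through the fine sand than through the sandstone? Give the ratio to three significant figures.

Unit 1 (fine sand): v = 4.01×0.0065/0.31 = 0.08408 m/d, t = 543/0.08408 = 6458 d
Unit 2 (sandstone): v = 3.01×0.0065/0.11 = 0.1779 m/d, t = 543/0.1779 = 3053 d
t(fine sand) / t(sandstone) = 6458/3053 = 2.12

2.12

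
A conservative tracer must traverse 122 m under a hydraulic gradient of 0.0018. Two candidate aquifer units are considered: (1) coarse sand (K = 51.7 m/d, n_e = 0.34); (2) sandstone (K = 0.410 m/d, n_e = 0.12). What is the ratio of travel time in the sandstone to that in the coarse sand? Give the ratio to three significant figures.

Unit 1 (coarse sand): v = 51.7×0.0018/0.34 = 0.2737 m/d, t = 122/0.2737 = 445.7 d
Unit 2 (sandstone): v = 0.410×0.0018/0.12 = 0.006150 m/d, t = 122/0.006150 = 19840 d
t(sandstone) / t(coarse sand) = 19840/445.7 = 44.5

44.5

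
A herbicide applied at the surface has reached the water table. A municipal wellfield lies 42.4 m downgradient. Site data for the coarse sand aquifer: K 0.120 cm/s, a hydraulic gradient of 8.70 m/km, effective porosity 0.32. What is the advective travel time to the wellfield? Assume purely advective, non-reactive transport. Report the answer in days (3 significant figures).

15.0 days

K = 0.120 cm/s × 864 = 103.7 m/d
Darcy flux q = K·i = 103.7 × 0.0087 = 0.9020 m/d
Seepage velocity v = q / n = 0.9020 / 0.32 = 2.819 m/d
t = L / v = 42.4 / 2.819 = 15.04 d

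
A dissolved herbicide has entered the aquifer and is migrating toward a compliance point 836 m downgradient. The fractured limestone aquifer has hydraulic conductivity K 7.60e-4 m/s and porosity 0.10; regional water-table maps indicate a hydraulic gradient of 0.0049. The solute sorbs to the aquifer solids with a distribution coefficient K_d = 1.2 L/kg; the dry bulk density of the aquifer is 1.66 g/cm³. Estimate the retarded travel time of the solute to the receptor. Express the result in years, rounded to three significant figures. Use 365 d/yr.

K = 7.60e-4 m/s × 86400 s/d = 65.66 m/d
q = Ki = 65.66 × 0.0049 = 0.3218 m/d
Average linear velocity = 0.3218 / 0.10 = 3.218 m/d
Retardation R = 1 + ρ_b·K_d/n = 1 + 1.66×1.2/0.10 = 20.92
Contaminant velocity v_c = v/R = 3.218/20.92 = 0.1538 m/d
t = L/v_c = 836/0.1538 = 5436 d
   = 5436/365 = 14.9 yr

14.9 years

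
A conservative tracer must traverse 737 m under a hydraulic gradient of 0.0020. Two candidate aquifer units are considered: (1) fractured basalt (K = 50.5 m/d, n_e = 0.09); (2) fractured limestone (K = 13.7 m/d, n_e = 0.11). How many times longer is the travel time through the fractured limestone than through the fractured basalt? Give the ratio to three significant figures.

4.51

Unit 1 (fractured basalt): v = 50.5×0.0020/0.09 = 1.122 m/d, t = 737/1.122 = 656.7 d
Unit 2 (fractured limestone): v = 13.7×0.0020/0.11 = 0.2491 m/d, t = 737/0.2491 = 2959 d
t(fractured limestone) / t(fractured basalt) = 2959/656.7 = 4.51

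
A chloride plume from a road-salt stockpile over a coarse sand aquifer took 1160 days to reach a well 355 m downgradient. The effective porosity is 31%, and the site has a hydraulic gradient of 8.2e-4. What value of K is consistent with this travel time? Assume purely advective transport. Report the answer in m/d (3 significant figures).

v = L / t = 355 / 1160 = 0.3060 m/d
K = v · n / i = 0.3060 × 0.31 / 8.2e-4 = 116 m/d

116 m/d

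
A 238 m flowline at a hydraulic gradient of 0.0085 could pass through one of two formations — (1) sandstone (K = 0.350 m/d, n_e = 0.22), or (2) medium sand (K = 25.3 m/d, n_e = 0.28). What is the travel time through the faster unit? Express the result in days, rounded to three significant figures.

310 days

Unit 1 (sandstone): v = 0.350×0.0085/0.22 = 0.01352 m/d, t = 238/0.01352 = 17600 d
Unit 2 (medium sand): v = 25.3×0.0085/0.28 = 0.7680 m/d, t = 238/0.7680 = 309.9 d
Faster unit: t = 310 d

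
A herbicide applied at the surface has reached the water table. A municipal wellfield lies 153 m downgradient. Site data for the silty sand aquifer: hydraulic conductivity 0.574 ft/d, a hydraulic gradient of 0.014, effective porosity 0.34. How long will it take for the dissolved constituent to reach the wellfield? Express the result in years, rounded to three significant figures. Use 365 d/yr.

K = 0.574 ft/d × 0.3048 = 0.1750 m/d
q = Ki = 0.1750 × 0.014 = 0.002449 m/d
Seepage velocity v = q / n = 0.002449 / 0.34 = 0.007204 m/d
t = L / v = 153 / 0.007204 = 21240 d
   = 21240 / 365 = 58.2 yr

58.2 years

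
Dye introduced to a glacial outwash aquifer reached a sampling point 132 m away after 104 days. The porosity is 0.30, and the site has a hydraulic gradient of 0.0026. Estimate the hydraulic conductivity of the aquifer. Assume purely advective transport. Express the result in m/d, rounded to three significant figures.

v = L / t = 132 / 104 = 1.269 m/d
K = v · n / i = 1.269 × 0.30 / 0.0026 = 146 m/d

146 m/d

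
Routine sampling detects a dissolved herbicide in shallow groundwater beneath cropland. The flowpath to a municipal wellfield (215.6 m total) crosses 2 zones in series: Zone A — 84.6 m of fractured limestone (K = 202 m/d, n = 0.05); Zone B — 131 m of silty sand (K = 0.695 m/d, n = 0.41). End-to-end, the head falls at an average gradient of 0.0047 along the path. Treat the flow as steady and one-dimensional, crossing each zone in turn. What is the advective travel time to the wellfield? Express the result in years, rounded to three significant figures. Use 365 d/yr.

Continuity: the same q passes through each zone, so ΔH = q·Σ(L_j/K_j) — the zones act as resistances in series.
Σ(L/K) = 84.6/202 + 131/0.695 = 0.4188 + 188.5 = 188.9 d
K_eq = L_total / Σ(L/K) = 215.6 / 188.9 = 1.141 m/d
q = K_eq · i = 1.141 × 0.0047 = 0.005364 m/d (same in every zone)
Zone A: v = q/n = 0.005364/0.05 = 0.1073 m/d → t_A = 84.6/0.1073 = 788.6 d
Zone B: v = q/n = 0.005364/0.41 = 0.01308 m/d → t_B = 131/0.01308 = 10010 d
Total t = 788.6 + 10010 = 10800 d
   = 10800 / 365 = 29.6 yr

29.6 years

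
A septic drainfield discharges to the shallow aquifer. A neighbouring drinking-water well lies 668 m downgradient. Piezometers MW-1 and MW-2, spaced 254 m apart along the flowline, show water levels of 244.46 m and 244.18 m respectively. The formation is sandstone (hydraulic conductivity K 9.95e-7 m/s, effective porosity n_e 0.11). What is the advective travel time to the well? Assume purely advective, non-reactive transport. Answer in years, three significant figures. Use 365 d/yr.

2120 years

Hydraulic gradient i = (244.46 − 244.18) / 254 = 0.28 / 254 = 0.001102
K = 9.95e-7 m/s × 86400 s/d = 0.08597 m/d
q = Ki = 0.08597 × 0.001102 = 9.477e-5 m/d
Seepage velocity v = q / n = 9.477e-5 / 0.11 = 8.615e-4 m/d
t = L / v = 668 / 8.615e-4 = 775400 d
   = 775400 / 365 = 2120 yr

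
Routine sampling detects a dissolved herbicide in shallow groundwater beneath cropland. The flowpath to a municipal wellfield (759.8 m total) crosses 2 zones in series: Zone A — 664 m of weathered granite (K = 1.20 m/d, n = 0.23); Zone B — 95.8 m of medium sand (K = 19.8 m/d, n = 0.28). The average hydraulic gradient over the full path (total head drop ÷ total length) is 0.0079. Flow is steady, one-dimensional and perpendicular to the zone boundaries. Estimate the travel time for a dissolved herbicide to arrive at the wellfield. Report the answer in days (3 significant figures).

16700 days

Steady 1-D flow in series ⇒ the Darcy flux q is identical in every zone and the zone head losses add (resistances L/K in series).
Σ(L/K) = 664/1.20 + 95.8/19.8 = 553.3 + 4.838 = 558.2 d
K_eq = L_total / Σ(L/K) = 759.8 / 558.2 = 1.361 m/d
q = K_eq · i = 1.361 × 0.0079 = 0.01075 m/d (same in every zone)
Zone A: v = q/n = 0.01075/0.23 = 0.04676 m/d → t_A = 664/0.04676 = 14200 d
Zone B: v = q/n = 0.01075/0.28 = 0.03841 m/d → t_B = 95.8/0.03841 = 2494 d
Total t = 14200 + 2494 = 16700 d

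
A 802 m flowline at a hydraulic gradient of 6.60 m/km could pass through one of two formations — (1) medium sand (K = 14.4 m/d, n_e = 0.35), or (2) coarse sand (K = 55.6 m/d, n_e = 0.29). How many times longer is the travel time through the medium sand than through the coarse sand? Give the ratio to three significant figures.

4.66

Unit 1 (medium sand): v = 14.4×0.0066/0.35 = 0.2715 m/d, t = 802/0.2715 = 2953 d
Unit 2 (coarse sand): v = 55.6×0.0066/0.29 = 1.265 m/d, t = 802/1.265 = 633.8 d
t(medium sand) / t(coarse sand) = 2953/633.8 = 4.66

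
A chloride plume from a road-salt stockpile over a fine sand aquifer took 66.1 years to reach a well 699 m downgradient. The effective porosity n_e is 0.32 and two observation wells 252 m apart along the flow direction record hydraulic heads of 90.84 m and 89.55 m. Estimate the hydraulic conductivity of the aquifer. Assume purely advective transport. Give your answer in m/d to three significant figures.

Hydraulic gradient i = (90.84 − 89.55) / 252 = 1.29 / 252 = 0.005119
t = 66.1 years = 24130 d
v = L / t = 699 / 24130 = 0.02897 m/d
K = v · n / i = 0.02897 × 0.32 / 0.005119 = 1.81 m/d

1.81 m/d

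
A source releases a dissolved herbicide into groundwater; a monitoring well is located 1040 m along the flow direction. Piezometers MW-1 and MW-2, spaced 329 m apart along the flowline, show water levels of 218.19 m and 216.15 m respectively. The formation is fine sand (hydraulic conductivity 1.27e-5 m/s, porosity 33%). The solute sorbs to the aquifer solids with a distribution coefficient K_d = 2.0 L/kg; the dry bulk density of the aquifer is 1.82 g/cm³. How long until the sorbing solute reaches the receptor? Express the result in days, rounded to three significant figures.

607000 days

Hydraulic gradient i = (218.19 − 216.15) / 329 = 2.04 / 329 = 0.006201
K = 1.27e-5 m/s × 86400 s/d = 1.097 m/d
q = Ki = 1.097 × 0.006201 = 0.006804 m/d
v_s = q/n_e = 0.006804/0.33 = 0.02062 m/d
Retardation R = 1 + ρ_b·K_d/n = 1 + 1.82×2.0/0.33 = 12.03
Contaminant velocity v_c = v/R = 0.02062/12.03 = 0.001714 m/d
t = L/v_c = 1040/0.001714 = 606800 d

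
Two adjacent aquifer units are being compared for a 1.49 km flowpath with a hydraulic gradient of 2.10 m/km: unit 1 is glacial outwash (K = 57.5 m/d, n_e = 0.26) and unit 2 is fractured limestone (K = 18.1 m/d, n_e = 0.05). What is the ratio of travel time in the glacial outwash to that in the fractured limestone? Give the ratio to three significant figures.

1.64

Unit 1 (glacial outwash): v = 57.5×0.0021/0.26 = 0.4644 m/d, t = 1490/0.4644 = 3208 d
Unit 2 (fractured limestone): v = 18.1×0.0021/0.05 = 0.7602 m/d, t = 1490/0.7602 = 1960 d
t(glacial outwash) / t(fractured limestone) = 3208/1960 = 1.64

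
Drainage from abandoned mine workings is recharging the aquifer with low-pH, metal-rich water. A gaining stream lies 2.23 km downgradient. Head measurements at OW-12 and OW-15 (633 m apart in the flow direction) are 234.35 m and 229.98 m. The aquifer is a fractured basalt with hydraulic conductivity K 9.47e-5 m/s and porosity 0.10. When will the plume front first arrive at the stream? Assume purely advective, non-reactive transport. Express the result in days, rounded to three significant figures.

3950 days

Hydraulic gradient i = (234.35 − 229.98) / 633 = 4.37 / 633 = 0.006904
K = 9.47e-5 m/s × 86400 s/d = 8.182 m/d
Darcy flux q = K·i = 8.182 × 0.006904 = 0.05649 m/d
Seepage velocity v = q / n = 0.05649 / 0.10 = 0.5649 m/d
L = 2.23 km = 2230 m
t = L / v = 2230 / 0.5649 = 3948 d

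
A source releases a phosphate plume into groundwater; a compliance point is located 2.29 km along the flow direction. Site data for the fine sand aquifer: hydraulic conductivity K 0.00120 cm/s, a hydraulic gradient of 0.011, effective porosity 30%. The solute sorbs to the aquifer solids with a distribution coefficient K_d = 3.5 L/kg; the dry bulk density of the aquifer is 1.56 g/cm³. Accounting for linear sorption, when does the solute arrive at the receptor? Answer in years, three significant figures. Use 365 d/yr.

3170 years

K = 0.00120 cm/s × 864 = 1.037 m/d
q = Ki = 1.037 × 0.011 = 0.01140 m/d
v = Ki/n = 1.037·0.011/0.30 = 0.03802 m/d
Retardation R = 1 + ρ_b·K_d/n = 1 + 1.56×3.5/0.30 = 19.20
Contaminant velocity v_c = v/R = 0.03802/19.20 = 0.001980 m/d
L = 2.29 km = 2290 m
t = L/v_c = 2290/0.001980 = 1.157e6 d
   = 1.157e6/365 = 3170 yr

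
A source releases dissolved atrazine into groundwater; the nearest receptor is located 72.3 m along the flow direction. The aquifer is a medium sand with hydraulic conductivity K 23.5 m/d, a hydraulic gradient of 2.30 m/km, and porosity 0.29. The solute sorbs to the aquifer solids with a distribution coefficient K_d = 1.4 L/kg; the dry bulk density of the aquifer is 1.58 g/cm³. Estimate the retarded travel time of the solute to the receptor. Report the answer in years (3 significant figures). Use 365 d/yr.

Darcy flux q = K·i = 23.5 × 0.0023 = 0.05405 m/d
v_s = q/n_e = 0.05405/0.29 = 0.1864 m/d
Retardation R = 1 + ρ_b·K_d/n = 1 + 1.58×1.4/0.29 = 8.628
Contaminant velocity v_c = v/R = 0.1864/8.628 = 0.02160 m/d
t = L/v_c = 72.3/0.02160 = 3347 d
   = 3347/365 = 9.17 yr

9.17 years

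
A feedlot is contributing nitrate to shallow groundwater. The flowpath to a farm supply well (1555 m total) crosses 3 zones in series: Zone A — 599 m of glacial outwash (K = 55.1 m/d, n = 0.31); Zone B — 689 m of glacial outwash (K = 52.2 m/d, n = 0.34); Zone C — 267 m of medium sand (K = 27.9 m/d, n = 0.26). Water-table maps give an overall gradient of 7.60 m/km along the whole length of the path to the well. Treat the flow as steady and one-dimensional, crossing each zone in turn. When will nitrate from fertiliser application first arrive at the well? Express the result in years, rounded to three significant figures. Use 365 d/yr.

For zones in series the flux q is common to all zones; the equivalent conductivity is the harmonic (thickness-weighted) mean, K_eq = L_total / Σ(L_j/K_j).
Σ(L/K) = 599/55.1 + 689/52.2 + 267/27.9 = 10.87 + 13.20 + 9.570 = 33.64 d
K_eq = L_total / Σ(L/K) = 1555 / 33.64 = 46.22 m/d
q = K_eq · i = 46.22 × 0.0076 = 0.3513 m/d (same in every zone)
Zone A: v = q/n = 0.3513/0.31 = 1.133 m/d → t_A = 599/1.133 = 528.6 d
Zone B: v = q/n = 0.3513/0.34 = 1.033 m/d → t_B = 689/1.033 = 666.8 d
Zone C: v = q/n = 0.3513/0.26 = 1.351 m/d → t_C = 267/1.351 = 197.6 d
Total t = 528.6 + 666.8 + 197.6 = 1393 d
   = 1393 / 365 = 3.82 yr

3.82 years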